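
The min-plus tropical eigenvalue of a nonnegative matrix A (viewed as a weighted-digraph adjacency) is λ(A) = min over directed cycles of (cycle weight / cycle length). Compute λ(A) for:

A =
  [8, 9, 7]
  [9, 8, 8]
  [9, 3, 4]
λ(A) = 4

Enumerate directed cycles and compute their means (weight / length). Sample:
  cycle 0 → 0: weight = 8, length = 1, mean = 8/1 ≈ 8.000
  cycle 1 → 1: weight = 8, length = 1, mean = 8/1 ≈ 8.000
  cycle 2 → 2: weight = 4, length = 1, mean = 4/1 ≈ 4.000
  cycle 0 → 1 → 0: weight = 18, length = 2, mean = 18/2 ≈ 9.000
  cycle 0 → 2 → 0: weight = 16, length = 2, mean = 16/2 ≈ 8.000
  cycle 1 → 0 → 1: weight = 18, length = 2, mean = 18/2 ≈ 9.000
Minimum mean = 4.000, attained e.g. along the cycle 2 → 2 with weight 4 and length 1. So λ(A) = 4/1 = 4.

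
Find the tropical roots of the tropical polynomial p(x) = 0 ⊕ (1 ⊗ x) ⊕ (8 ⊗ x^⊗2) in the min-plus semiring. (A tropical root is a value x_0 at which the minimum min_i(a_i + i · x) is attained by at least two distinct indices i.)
Roots: {-7, -1}

Each tropical root is a break point of the lower envelope of the lines y = a_i + i · x (there are 3 lines, with slopes 0, 1, ..., 2). Only the lines that attain the minimum somewhere contribute to roots; other lines are dominated. Here the surviving (envelope) indices are i = 2, i = 1, i = 0.
Intersections between consecutive envelope lines give the roots: for adjacent envelope indices i < j the intersection is x = (a_i − a_j) / (j − i). Reading off the sorted break points: {-7, -1}.
Verification: at each break x_0, at least two indices attain the minimum of min_i(a_i + i · x_0).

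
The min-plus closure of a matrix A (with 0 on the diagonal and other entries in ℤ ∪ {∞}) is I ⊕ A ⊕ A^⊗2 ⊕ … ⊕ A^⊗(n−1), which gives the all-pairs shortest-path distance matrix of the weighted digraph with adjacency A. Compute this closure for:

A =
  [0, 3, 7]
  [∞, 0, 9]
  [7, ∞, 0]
Closure =
  [0, 3, 7]
  [16, 0, 9]
  [7, 10, 0]

This is the Floyd-Warshall all-pairs shortest-path computation. For each intermediate vertex k = 0, 1, …, 2, update dist[i][j] ← min(dist[i][j], dist[i][k] + dist[k][j]). The final matrix gives, for each (i, j), the minimum total weight of any directed path from i to j (possibly empty when i = j).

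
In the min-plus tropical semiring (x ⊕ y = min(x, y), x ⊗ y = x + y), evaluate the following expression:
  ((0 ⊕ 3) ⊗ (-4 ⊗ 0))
((0 ⊕ 3) ⊗ (-4 ⊗ 0)) = -4

Expand innermost to outermost. Recall ⊕ takes the minimum of its arguments and ⊗ takes their sum. Working out the expression ((0 ⊕ 3) ⊗ (-4 ⊗ 0)) gives -4.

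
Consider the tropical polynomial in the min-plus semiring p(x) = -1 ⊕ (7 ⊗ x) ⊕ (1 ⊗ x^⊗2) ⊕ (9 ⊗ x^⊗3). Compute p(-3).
p(-3) = -5

A tropical monomial a ⊗ x^⊗i evaluates to a + i · x. Evaluating each term at x = -3:
  Term 0 contributes -1 + 0 · -3 = -1
  Term 1 contributes 7 + 1 · -3 = 4
  Term 2 contributes 1 + 2 · -3 = -5
  Term 3 contributes 9 + 3 · -3 = 0
p(-3) = ⊕ of these = min[-1, 4, -5, 0] = -5.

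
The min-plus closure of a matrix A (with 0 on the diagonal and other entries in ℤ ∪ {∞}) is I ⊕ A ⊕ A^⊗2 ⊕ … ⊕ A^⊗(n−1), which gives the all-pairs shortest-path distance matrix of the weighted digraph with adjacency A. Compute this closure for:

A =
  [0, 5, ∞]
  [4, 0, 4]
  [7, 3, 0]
Closure =
  [0, 5, 9]
  [4, 0, 4]
  [7, 3, 0]

This is the Floyd-Warshall all-pairs shortest-path computation. For each intermediate vertex k = 0, 1, …, 2, update dist[i][j] ← min(dist[i][j], dist[i][k] + dist[k][j]). The final matrix gives, for each (i, j), the minimum total weight of any directed path from i to j (possibly empty when i = j).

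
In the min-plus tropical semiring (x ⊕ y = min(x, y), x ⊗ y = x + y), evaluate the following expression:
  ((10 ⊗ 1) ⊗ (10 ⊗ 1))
((10 ⊗ 1) ⊗ (10 ⊗ 1)) = 22

Expand innermost to outermost. Recall ⊕ takes the minimum of its arguments and ⊗ takes their sum. Working out the expression ((10 ⊗ 1) ⊗ (10 ⊗ 1)) gives 22.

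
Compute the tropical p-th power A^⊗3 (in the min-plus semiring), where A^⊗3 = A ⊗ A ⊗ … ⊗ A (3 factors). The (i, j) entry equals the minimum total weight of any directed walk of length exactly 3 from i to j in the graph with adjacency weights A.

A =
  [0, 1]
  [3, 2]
A^⊗3 =
  [0, 1]
  [3, 4]

Each entry (A^⊗3)_ij equals the minimum over all length-3 walks i = v_0 → v_1 → … → v_3 = j of Σ_t A[v_t][v_{t+1}]. For example, for (i, j) = (0, 1) we minimise over 4 possible intermediate vertex sequences; the minimum is 1, attained along the walk 0 → 0 → 0 → 1.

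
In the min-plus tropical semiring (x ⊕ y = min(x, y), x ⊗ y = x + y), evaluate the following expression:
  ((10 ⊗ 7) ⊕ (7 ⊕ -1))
((10 ⊗ 7) ⊕ (7 ⊕ -1)) = -1

Expand innermost to outermost. Recall ⊕ takes the minimum of its arguments and ⊗ takes their sum. Working out the expression ((10 ⊗ 7) ⊕ (7 ⊕ -1)) gives -1.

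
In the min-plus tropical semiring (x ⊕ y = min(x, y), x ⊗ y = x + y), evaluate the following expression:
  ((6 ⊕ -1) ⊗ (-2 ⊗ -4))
((6 ⊕ -1) ⊗ (-2 ⊗ -4)) = -7

Expand innermost to outermost. Recall ⊕ takes the minimum of its arguments and ⊗ takes their sum. Working out the expression ((6 ⊕ -1) ⊗ (-2 ⊗ -4)) gives -7.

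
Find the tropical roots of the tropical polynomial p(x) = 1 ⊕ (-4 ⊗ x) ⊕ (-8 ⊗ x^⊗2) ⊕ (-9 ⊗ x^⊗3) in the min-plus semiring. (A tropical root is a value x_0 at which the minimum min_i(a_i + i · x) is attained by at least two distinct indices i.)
Roots: {1, 4, 5}

Each tropical root is a break point of the lower envelope of the lines y = a_i + i · x (there are 4 lines, with slopes 0, 1, ..., 3). Only the lines that attain the minimum somewhere contribute to roots; other lines are dominated. Here the surviving (envelope) indices are i = 3, i = 2, i = 1, i = 0.
Intersections between consecutive envelope lines give the roots: for adjacent envelope indices i < j the intersection is x = (a_i − a_j) / (j − i). Reading off the sorted break points: {1, 4, 5}.
Verification: at each break x_0, at least two indices attain the minimum of min_i(a_i + i · x_0).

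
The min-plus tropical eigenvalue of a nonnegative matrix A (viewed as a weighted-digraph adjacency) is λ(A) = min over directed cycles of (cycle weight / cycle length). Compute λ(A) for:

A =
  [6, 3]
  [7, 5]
λ(A) = 5

Enumerate directed cycles and compute their means (weight / length). Sample:
  cycle 0 → 0: weight = 6, length = 1, mean = 6/1 ≈ 6.000
  cycle 1 → 1: weight = 5, length = 1, mean = 5/1 ≈ 5.000
  cycle 0 → 1 → 0: weight = 10, length = 2, mean = 10/2 ≈ 5.000
  cycle 1 → 0 → 1: weight = 10, length = 2, mean = 10/2 ≈ 5.000
Minimum mean = 5.000, attained e.g. along the cycle 1 → 1 with weight 5 and length 1. So λ(A) = 5/1 = 5.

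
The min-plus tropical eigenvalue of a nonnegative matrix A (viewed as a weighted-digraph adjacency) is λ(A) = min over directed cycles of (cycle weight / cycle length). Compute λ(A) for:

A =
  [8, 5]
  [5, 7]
λ(A) = 5

Enumerate directed cycles and compute their means (weight / length). Sample:
  cycle 0 → 0: weight = 8, length = 1, mean = 8/1 ≈ 8.000
  cycle 1 → 1: weight = 7, length = 1, mean = 7/1 ≈ 7.000
  cycle 0 → 1 → 0: weight = 10, length = 2, mean = 10/2 ≈ 5.000
  cycle 1 → 0 → 1: weight = 10, length = 2, mean = 10/2 ≈ 5.000
Minimum mean = 5.000, attained e.g. along the cycle 0 → 1 → 0 with weight 10 and length 2. So λ(A) = 10/2 = 5.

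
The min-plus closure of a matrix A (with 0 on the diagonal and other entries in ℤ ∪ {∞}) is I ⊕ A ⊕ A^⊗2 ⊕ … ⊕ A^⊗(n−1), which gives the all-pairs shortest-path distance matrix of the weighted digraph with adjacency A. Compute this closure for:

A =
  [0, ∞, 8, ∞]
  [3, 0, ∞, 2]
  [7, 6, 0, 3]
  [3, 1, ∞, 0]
Closure =
  [0, 12, 8, 11]
  [3, 0, 11, 2]
  [6, 4, 0, 3]
  [3, 1, 11, 0]

This is the Floyd-Warshall all-pairs shortest-path computation. For each intermediate vertex k = 0, 1, …, 3, update dist[i][j] ← min(dist[i][j], dist[i][k] + dist[k][j]). The final matrix gives, for each (i, j), the minimum total weight of any directed path from i to j (possibly empty when i = j).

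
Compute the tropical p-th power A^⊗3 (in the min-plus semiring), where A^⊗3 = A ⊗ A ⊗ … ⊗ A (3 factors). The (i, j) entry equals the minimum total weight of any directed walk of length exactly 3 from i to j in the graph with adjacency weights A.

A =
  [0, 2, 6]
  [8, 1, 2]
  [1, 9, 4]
A^⊗3 =
  [0, 2, 4]
  [3, 3, 4]
  [1, 3, 5]

Each entry (A^⊗3)_ij equals the minimum over all length-3 walks i = v_0 → v_1 → … → v_3 = j of Σ_t A[v_t][v_{t+1}]. For example, for (i, j) = (0, 2) we minimise over 9 possible intermediate vertex sequences; the minimum is 4, attained along the walk 0 → 0 → 1 → 2.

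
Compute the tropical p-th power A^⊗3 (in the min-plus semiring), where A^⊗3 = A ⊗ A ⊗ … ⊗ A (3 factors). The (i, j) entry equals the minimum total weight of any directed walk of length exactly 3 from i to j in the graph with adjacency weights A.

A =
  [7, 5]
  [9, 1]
A^⊗3 =
  [15, 7]
  [11, 3]

Each entry (A^⊗3)_ij equals the minimum over all length-3 walks i = v_0 → v_1 → … → v_3 = j of Σ_t A[v_t][v_{t+1}]. For example, for (i, j) = (0, 1) we minimise over 4 possible intermediate vertex sequences; the minimum is 7, attained along the walk 0 → 1 → 1 → 1.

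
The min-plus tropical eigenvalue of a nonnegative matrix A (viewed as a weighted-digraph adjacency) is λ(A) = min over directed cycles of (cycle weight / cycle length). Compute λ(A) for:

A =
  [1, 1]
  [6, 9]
λ(A) = 1

Enumerate directed cycles and compute their means (weight / length). Sample:
  cycle 0 → 0: weight = 1, length = 1, mean = 1/1 ≈ 1.000
  cycle 1 → 1: weight = 9, length = 1, mean = 9/1 ≈ 9.000
  cycle 0 → 1 → 0: weight = 7, length = 2, mean = 7/2 ≈ 3.500
  cycle 1 → 0 → 1: weight = 7, length = 2, mean = 7/2 ≈ 3.500
Minimum mean = 1.000, attained e.g. along the cycle 0 → 0 with weight 1 and length 1. So λ(A) = 1/1 = 1.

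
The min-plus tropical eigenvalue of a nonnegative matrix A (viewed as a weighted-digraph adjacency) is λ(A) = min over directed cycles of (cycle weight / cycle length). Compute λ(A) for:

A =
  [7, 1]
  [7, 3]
λ(A) = 3

Enumerate directed cycles and compute their means (weight / length). Sample:
  cycle 0 → 0: weight = 7, length = 1, mean = 7/1 ≈ 7.000
  cycle 1 → 1: weight = 3, length = 1, mean = 3/1 ≈ 3.000
  cycle 0 → 1 → 0: weight = 8, length = 2, mean = 8/2 ≈ 4.000
  cycle 1 → 0 → 1: weight = 8, length = 2, mean = 8/2 ≈ 4.000
Minimum mean = 3.000, attained e.g. along the cycle 1 → 1 with weight 3 and length 1. So λ(A) = 3/1 = 3.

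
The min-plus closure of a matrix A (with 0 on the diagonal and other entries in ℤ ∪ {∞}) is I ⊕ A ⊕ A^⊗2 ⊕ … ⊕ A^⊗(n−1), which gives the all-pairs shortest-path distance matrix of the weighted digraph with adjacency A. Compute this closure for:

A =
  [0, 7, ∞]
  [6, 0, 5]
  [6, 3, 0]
Closure =
  [0, 7, 12]
  [6, 0, 5]
  [6, 3, 0]

This is the Floyd-Warshall all-pairs shortest-path computation. For each intermediate vertex k = 0, 1, …, 2, update dist[i][j] ← min(dist[i][j], dist[i][k] + dist[k][j]). The final matrix gives, for each (i, j), the minimum total weight of any directed path from i to j (possibly empty when i = j).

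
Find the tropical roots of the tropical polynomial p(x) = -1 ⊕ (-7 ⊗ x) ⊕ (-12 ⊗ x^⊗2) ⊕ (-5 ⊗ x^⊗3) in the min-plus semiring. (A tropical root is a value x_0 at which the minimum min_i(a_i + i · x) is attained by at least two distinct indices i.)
Roots: {-7, 5, 6}

Each tropical root is a break point of the lower envelope of the lines y = a_i + i · x (there are 4 lines, with slopes 0, 1, ..., 3). Only the lines that attain the minimum somewhere contribute to roots; other lines are dominated. Here the surviving (envelope) indices are i = 3, i = 2, i = 1, i = 0.
Intersections between consecutive envelope lines give the roots: for adjacent envelope indices i < j the intersection is x = (a_i − a_j) / (j − i). Reading off the sorted break points: {-7, 5, 6}.
Verification: at each break x_0, at least two indices attain the minimum of min_i(a_i + i · x_0).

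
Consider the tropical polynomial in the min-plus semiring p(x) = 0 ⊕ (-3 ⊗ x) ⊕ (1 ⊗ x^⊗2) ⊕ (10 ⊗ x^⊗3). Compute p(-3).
p(-3) = -6

A tropical monomial a ⊗ x^⊗i evaluates to a + i · x. Evaluating each term at x = -3:
  Term 0 contributes 0 + 0 · -3 = 0
  Term 1 contributes -3 + 1 · -3 = -6
  Term 2 contributes 1 + 2 · -3 = -5
  Term 3 contributes 10 + 3 · -3 = 1
p(-3) = ⊕ of these = min[0, -6, -5, 1] = -6.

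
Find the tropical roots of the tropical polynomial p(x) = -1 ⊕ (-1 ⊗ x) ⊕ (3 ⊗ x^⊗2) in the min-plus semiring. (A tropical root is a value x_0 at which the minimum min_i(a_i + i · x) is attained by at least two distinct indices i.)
Roots: {-4, 0}

Each tropical root is a break point of the lower envelope of the lines y = a_i + i · x (there are 3 lines, with slopes 0, 1, ..., 2). Only the lines that attain the minimum somewhere contribute to roots; other lines are dominated. Here the surviving (envelope) indices are i = 2, i = 1, i = 0.
Intersections between consecutive envelope lines give the roots: for adjacent envelope indices i < j the intersection is x = (a_i − a_j) / (j − i). Reading off the sorted break points: {-4, 0}.
Verification: at each break x_0, at least two indices attain the minimum of min_i(a_i + i · x_0).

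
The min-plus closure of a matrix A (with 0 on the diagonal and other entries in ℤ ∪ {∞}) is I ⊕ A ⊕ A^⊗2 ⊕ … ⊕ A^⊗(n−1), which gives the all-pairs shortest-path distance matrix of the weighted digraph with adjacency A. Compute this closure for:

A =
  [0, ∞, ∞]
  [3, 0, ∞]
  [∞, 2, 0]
Closure =
  [0, ∞, ∞]
  [3, 0, ∞]
  [5, 2, 0]

This is the Floyd-Warshall all-pairs shortest-path computation. For each intermediate vertex k = 0, 1, …, 2, update dist[i][j] ← min(dist[i][j], dist[i][k] + dist[k][j]). The final matrix gives, for each (i, j), the minimum total weight of any directed path from i to j (possibly empty when i = j).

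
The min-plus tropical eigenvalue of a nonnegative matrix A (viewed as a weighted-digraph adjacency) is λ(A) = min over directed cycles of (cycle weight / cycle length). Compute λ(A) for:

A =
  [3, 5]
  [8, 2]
λ(A) = 2

Enumerate directed cycles and compute their means (weight / length). Sample:
  cycle 0 → 0: weight = 3, length = 1, mean = 3/1 ≈ 3.000
  cycle 1 → 1: weight = 2, length = 1, mean = 2/1 ≈ 2.000
  cycle 0 → 1 → 0: weight = 13, length = 2, mean = 13/2 ≈ 6.500
  cycle 1 → 0 → 1: weight = 13, length = 2, mean = 13/2 ≈ 6.500
Minimum mean = 2.000, attained e.g. along the cycle 1 → 1 with weight 2 and length 1. So λ(A) = 2/1 = 2.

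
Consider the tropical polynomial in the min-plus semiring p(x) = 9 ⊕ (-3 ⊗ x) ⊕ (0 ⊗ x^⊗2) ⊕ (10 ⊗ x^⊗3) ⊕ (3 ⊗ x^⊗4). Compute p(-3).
p(-3) = -9

A tropical monomial a ⊗ x^⊗i evaluates to a + i · x. Evaluating each term at x = -3:
  Term 0 contributes 9 + 0 · -3 = 9
  Term 1 contributes -3 + 1 · -3 = -6
  Term 2 contributes 0 + 2 · -3 = -6
  Term 3 contributes 10 + 3 · -3 = 1
  Term 4 contributes 3 + 4 · -3 = -9
p(-3) = ⊕ of these = min[9, -6, -6, 1, -9] = -9.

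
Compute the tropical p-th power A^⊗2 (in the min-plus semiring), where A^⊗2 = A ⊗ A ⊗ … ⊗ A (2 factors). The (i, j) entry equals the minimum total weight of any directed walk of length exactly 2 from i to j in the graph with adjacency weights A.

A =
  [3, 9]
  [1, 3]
A^⊗2 =
  [6, 12]
  [4, 6]

Each entry (A^⊗2)_ij equals the minimum over all length-2 walks i = v_0 → v_1 → … → v_2 = j of Σ_t A[v_t][v_{t+1}]. For example, for (i, j) = (0, 1) we minimise over 2 possible intermediate vertex sequences; the minimum is 12, attained along the walk 0 → 0 → 1.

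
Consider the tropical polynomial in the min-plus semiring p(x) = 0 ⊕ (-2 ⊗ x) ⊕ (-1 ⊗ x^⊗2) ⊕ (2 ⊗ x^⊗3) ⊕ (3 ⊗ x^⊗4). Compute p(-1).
p(-1) = -3

A tropical monomial a ⊗ x^⊗i evaluates to a + i · x. Evaluating each term at x = -1:
  Term 0 contributes 0 + 0 · -1 = 0
  Term 1 contributes -2 + 1 · -1 = -3
  Term 2 contributes -1 + 2 · -1 = -3
  Term 3 contributes 2 + 3 · -1 = -1
  Term 4 contributes 3 + 4 · -1 = -1
p(-1) = ⊕ of these = min[0, -3, -3, -1, -1] = -3.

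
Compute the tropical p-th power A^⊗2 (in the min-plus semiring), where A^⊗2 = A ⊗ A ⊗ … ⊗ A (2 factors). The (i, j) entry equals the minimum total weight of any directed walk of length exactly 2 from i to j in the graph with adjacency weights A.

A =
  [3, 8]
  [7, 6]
A^⊗2 =
  [6, 11]
  [10, 12]

Each entry (A^⊗2)_ij equals the minimum over all length-2 walks i = v_0 → v_1 → … → v_2 = j of Σ_t A[v_t][v_{t+1}]. For example, for (i, j) = (0, 1) we minimise over 2 possible intermediate vertex sequences; the minimum is 11, attained along the walk 0 → 0 → 1.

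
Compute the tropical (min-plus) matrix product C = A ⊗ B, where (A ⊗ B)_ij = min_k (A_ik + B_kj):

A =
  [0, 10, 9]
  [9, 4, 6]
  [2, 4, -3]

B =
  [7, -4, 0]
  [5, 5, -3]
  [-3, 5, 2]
A ⊗ B =
  [6, -4, 0]
  [3, 5, 1]
  [-6, -2, -1]

Apply the min-plus product entry-by-entry:
  C[0][0] = min over k of (A[0][0] + B[0][0] = 0 + 7 = 7, A[0][1] + B[1][0] = 10 + 5 = 15, A[0][2] + B[2][0] = 9 + -3 = 6) = 6 (attained at k = 2)
  C[0][1] = min over k of (A[0][0] + B[0][1] = 0 + -4 = -4, A[0][1] + B[1][1] = 10 + 5 = 15, A[0][2] + B[2][1] = 9 + 5 = 14) = -4 (attained at k = 0)
  C[0][2] = min over k of (A[0][0] + B[0][2] = 0 + 0 = 0, A[0][1] + B[1][2] = 10 + -3 = 7, A[0][2] + B[2][2] = 9 + 2 = 11) = 0 (attained at k = 0)
  C[1][0] = min over k of (A[1][0] + B[0][0] = 9 + 7 = 16, A[1][1] + B[1][0] = 4 + 5 = 9, A[1][2] + B[2][0] = 6 + -3 = 3) = 3 (attained at k = 2)
  C[1][1] = min over k of (A[1][0] + B[0][1] = 9 + -4 = 5, A[1][1] + B[1][1] = 4 + 5 = 9, A[1][2] + B[2][1] = 6 + 5 = 11) = 5 (attained at k = 0)
  C[1][2] = min over k of (A[1][0] + B[0][2] = 9 + 0 = 9, A[1][1] + B[1][2] = 4 + -3 = 1, A[1][2] + B[2][2] = 6 + 2 = 8) = 1 (attained at k = 1)
  C[2][0] = min over k of (A[2][0] + B[0][0] = 2 + 7 = 9, A[2][1] + B[1][0] = 4 + 5 = 9, A[2][2] + B[2][0] = -3 + -3 = -6) = -6 (attained at k = 2)
  C[2][1] = min over k of (A[2][0] + B[0][1] = 2 + -4 = -2, A[2][1] + B[1][1] = 4 + 5 = 9, A[2][2] + B[2][1] = -3 + 5 = 2) = -2 (attained at k = 0)
  C[2][2] = min over k of (A[2][0] + B[0][2] = 2 + 0 = 2, A[2][1] + B[1][2] = 4 + -3 = 1, A[2][2] + B[2][2] = -3 + 2 = -1) = -1 (attained at k = 2)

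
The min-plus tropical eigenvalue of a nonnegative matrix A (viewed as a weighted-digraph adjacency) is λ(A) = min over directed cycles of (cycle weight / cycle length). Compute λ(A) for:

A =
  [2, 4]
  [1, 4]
λ(A) = 2

Enumerate directed cycles and compute their means (weight / length). Sample:
  cycle 0 → 0: weight = 2, length = 1, mean = 2/1 ≈ 2.000
  cycle 1 → 1: weight = 4, length = 1, mean = 4/1 ≈ 4.000
  cycle 0 → 1 → 0: weight = 5, length = 2, mean = 5/2 ≈ 2.500
  cycle 1 → 0 → 1: weight = 5, length = 2, mean = 5/2 ≈ 2.500
Minimum mean = 2.000, attained e.g. along the cycle 0 → 0 with weight 2 and length 1. So λ(A) = 2/1 = 2.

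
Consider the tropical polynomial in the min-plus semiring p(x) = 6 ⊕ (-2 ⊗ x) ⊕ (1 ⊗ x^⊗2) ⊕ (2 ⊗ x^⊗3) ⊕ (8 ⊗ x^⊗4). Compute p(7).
p(7) = 5

A tropical monomial a ⊗ x^⊗i evaluates to a + i · x. Evaluating each term at x = 7:
  Term 0 contributes 6 + 0 · 7 = 6
  Term 1 contributes -2 + 1 · 7 = 5
  Term 2 contributes 1 + 2 · 7 = 15
  Term 3 contributes 2 + 3 · 7 = 23
  Term 4 contributes 8 + 4 · 7 = 36
p(7) = ⊕ of these = min[6, 5, 15, 23, 36] = 5.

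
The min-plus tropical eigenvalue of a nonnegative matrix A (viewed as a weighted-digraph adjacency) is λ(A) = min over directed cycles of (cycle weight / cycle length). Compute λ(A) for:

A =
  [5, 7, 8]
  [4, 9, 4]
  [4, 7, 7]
λ(A) = 5

Enumerate directed cycles and compute their means (weight / length). Sample:
  cycle 0 → 0: weight = 5, length = 1, mean = 5/1 ≈ 5.000
  cycle 1 → 1: weight = 9, length = 1, mean = 9/1 ≈ 9.000
  cycle 2 → 2: weight = 7, length = 1, mean = 7/1 ≈ 7.000
  cycle 0 → 1 → 0: weight = 11, length = 2, mean = 11/2 ≈ 5.500
  cycle 0 → 2 → 0: weight = 12, length = 2, mean = 12/2 ≈ 6.000
  cycle 1 → 0 → 1: weight = 11, length = 2, mean = 11/2 ≈ 5.500
Minimum mean = 5.000, attained e.g. along the cycle 0 → 0 with weight 5 and length 1. So λ(A) = 5/1 = 5.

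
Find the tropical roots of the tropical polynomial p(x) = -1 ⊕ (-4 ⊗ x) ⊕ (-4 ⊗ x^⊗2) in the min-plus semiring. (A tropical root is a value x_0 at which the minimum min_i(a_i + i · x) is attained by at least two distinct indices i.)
Roots: {0, 3}

Each tropical root is a break point of the lower envelope of the lines y = a_i + i · x (there are 3 lines, with slopes 0, 1, ..., 2). Only the lines that attain the minimum somewhere contribute to roots; other lines are dominated. Here the surviving (envelope) indices are i = 2, i = 1, i = 0.
Intersections between consecutive envelope lines give the roots: for adjacent envelope indices i < j the intersection is x = (a_i − a_j) / (j − i). Reading off the sorted break points: {0, 3}.
Verification: at each break x_0, at least two indices attain the minimum of min_i(a_i + i · x_0).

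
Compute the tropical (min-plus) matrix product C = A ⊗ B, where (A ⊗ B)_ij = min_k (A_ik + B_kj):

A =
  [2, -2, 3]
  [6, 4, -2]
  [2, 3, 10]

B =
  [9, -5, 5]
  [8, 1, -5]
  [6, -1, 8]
A ⊗ B =
  [6, -3, -7]
  [4, -3, -1]
  [11, -3, -2]

Apply the min-plus product entry-by-entry:
  C[0][0] = min over k of (A[0][0] + B[0][0] = 2 + 9 = 11, A[0][1] + B[1][0] = -2 + 8 = 6, A[0][2] + B[2][0] = 3 + 6 = 9) = 6 (attained at k = 1)
  C[0][1] = min over k of (A[0][0] + B[0][1] = 2 + -5 = -3, A[0][1] + B[1][1] = -2 + 1 = -1, A[0][2] + B[2][1] = 3 + -1 = 2) = -3 (attained at k = 0)
  C[0][2] = min over k of (A[0][0] + B[0][2] = 2 + 5 = 7, A[0][1] + B[1][2] = -2 + -5 = -7, A[0][2] + B[2][2] = 3 + 8 = 11) = -7 (attained at k = 1)
  C[1][0] = min over k of (A[1][0] + B[0][0] = 6 + 9 = 15, A[1][1] + B[1][0] = 4 + 8 = 12, A[1][2] + B[2][0] = -2 + 6 = 4) = 4 (attained at k = 2)
  C[1][1] = min over k of (A[1][0] + B[0][1] = 6 + -5 = 1, A[1][1] + B[1][1] = 4 + 1 = 5, A[1][2] + B[2][1] = -2 + -1 = -3) = -3 (attained at k = 2)
  C[1][2] = min over k of (A[1][0] + B[0][2] = 6 + 5 = 11, A[1][1] + B[1][2] = 4 + -5 = -1, A[1][2] + B[2][2] = -2 + 8 = 6) = -1 (attained at k = 1)
  C[2][0] = min over k of (A[2][0] + B[0][0] = 2 + 9 = 11, A[2][1] + B[1][0] = 3 + 8 = 11, A[2][2] + B[2][0] = 10 + 6 = 16) = 11 (attained at k = 0)
  C[2][1] = min over k of (A[2][0] + B[0][1] = 2 + -5 = -3, A[2][1] + B[1][1] = 3 + 1 = 4, A[2][2] + B[2][1] = 10 + -1 = 9) = -3 (attained at k = 0)
  C[2][2] = min over k of (A[2][0] + B[0][2] = 2 + 5 = 7, A[2][1] + B[1][2] = 3 + -5 = -2, A[2][2] + B[2][2] = 10 + 8 = 18) = -2 (attained at k = 1)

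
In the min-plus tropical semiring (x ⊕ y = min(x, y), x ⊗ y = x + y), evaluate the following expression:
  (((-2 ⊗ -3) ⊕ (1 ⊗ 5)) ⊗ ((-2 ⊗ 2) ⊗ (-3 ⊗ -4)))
(((-2 ⊗ -3) ⊕ (1 ⊗ 5)) ⊗ ((-2 ⊗ 2) ⊗ (-3 ⊗ -4))) = -12

Expand innermost to outermost. Recall ⊕ takes the minimum of its arguments and ⊗ takes their sum. Working out the expression (((-2 ⊗ -3) ⊕ (1 ⊗ 5)) ⊗ ((-2 ⊗ 2) ⊗ (-3 ⊗ -4))) gives -12.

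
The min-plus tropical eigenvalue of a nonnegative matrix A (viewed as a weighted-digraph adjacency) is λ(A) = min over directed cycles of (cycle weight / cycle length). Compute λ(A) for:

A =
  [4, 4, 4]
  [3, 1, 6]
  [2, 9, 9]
λ(A) = 1

Enumerate directed cycles and compute their means (weight / length). Sample:
  cycle 0 → 0: weight = 4, length = 1, mean = 4/1 ≈ 4.000
  cycle 1 → 1: weight = 1, length = 1, mean = 1/1 ≈ 1.000
  cycle 2 → 2: weight = 9, length = 1, mean = 9/1 ≈ 9.000
  cycle 0 → 1 → 0: weight = 7, length = 2, mean = 7/2 ≈ 3.500
  cycle 0 → 2 → 0: weight = 6, length = 2, mean = 6/2 ≈ 3.000
  cycle 1 → 0 → 1: weight = 7, length = 2, mean = 7/2 ≈ 3.500
Minimum mean = 1.000, attained e.g. along the cycle 1 → 1 with weight 1 and length 1. So λ(A) = 1/1 = 1.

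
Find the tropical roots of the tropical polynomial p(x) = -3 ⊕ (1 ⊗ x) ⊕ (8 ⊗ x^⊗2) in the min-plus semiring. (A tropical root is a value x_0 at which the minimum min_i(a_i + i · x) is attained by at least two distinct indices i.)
Roots: {-7, -4}

Each tropical root is a break point of the lower envelope of the lines y = a_i + i · x (there are 3 lines, with slopes 0, 1, ..., 2). Only the lines that attain the minimum somewhere contribute to roots; other lines are dominated. Here the surviving (envelope) indices are i = 2, i = 1, i = 0.
Intersections between consecutive envelope lines give the roots: for adjacent envelope indices i < j the intersection is x = (a_i − a_j) / (j − i). Reading off the sorted break points: {-7, -4}.
Verification: at each break x_0, at least two indices attain the minimum of min_i(a_i + i · x_0).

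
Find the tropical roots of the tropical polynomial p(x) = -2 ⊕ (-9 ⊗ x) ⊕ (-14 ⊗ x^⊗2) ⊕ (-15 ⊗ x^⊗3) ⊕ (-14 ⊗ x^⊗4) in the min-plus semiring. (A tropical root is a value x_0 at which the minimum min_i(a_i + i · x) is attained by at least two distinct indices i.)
Roots: {-1, 1, 5, 7}

Each tropical root is a break point of the lower envelope of the lines y = a_i + i · x (there are 5 lines, with slopes 0, 1, ..., 4). Only the lines that attain the minimum somewhere contribute to roots; other lines are dominated. Here the surviving (envelope) indices are i = 4, i = 3, i = 2, i = 1, i = 0.
Intersections between consecutive envelope lines give the roots: for adjacent envelope indices i < j the intersection is x = (a_i − a_j) / (j − i). Reading off the sorted break points: {-1, 1, 5, 7}.
Verification: at each break x_0, at least two indices attain the minimum of min_i(a_i + i · x_0).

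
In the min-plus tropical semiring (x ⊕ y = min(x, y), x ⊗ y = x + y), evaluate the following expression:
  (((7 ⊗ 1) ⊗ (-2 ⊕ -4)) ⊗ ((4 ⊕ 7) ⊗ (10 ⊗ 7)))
(((7 ⊗ 1) ⊗ (-2 ⊕ -4)) ⊗ ((4 ⊕ 7) ⊗ (10 ⊗ 7))) = 25

Expand innermost to outermost. Recall ⊕ takes the minimum of its arguments and ⊗ takes their sum. Working out the expression (((7 ⊗ 1) ⊗ (-2 ⊕ -4)) ⊗ ((4 ⊕ 7) ⊗ (10 ⊗ 7))) gives 25.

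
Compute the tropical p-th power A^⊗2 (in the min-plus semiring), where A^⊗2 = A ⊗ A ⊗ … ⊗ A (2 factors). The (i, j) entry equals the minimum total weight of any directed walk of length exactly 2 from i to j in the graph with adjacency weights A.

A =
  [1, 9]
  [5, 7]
A^⊗2 =
  [2, 10]
  [6, 14]

Each entry (A^⊗2)_ij equals the minimum over all length-2 walks i = v_0 → v_1 → … → v_2 = j of Σ_t A[v_t][v_{t+1}]. For example, for (i, j) = (0, 1) we minimise over 2 possible intermediate vertex sequences; the minimum is 10, attained along the walk 0 → 0 → 1.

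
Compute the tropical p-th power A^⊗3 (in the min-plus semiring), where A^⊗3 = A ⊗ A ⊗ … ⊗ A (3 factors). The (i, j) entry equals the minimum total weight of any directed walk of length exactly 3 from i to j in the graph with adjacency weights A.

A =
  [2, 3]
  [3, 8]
A^⊗3 =
  [6, 7]
  [7, 8]

Each entry (A^⊗3)_ij equals the minimum over all length-3 walks i = v_0 → v_1 → … → v_3 = j of Σ_t A[v_t][v_{t+1}]. For example, for (i, j) = (0, 1) we minimise over 4 possible intermediate vertex sequences; the minimum is 7, attained along the walk 0 → 0 → 0 → 1.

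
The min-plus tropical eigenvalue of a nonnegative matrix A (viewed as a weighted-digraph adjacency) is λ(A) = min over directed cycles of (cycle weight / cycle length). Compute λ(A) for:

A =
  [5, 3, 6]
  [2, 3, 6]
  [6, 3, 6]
λ(A) = 5/2

Enumerate directed cycles and compute their means (weight / length). Sample:
  cycle 0 → 0: weight = 5, length = 1, mean = 5/1 ≈ 5.000
  cycle 1 → 1: weight = 3, length = 1, mean = 3/1 ≈ 3.000
  cycle 2 → 2: weight = 6, length = 1, mean = 6/1 ≈ 6.000
  cycle 0 → 1 → 0: weight = 5, length = 2, mean = 5/2 ≈ 2.500
  cycle 0 → 2 → 0: weight = 12, length = 2, mean = 12/2 ≈ 6.000
  cycle 1 → 0 → 1: weight = 5, length = 2, mean = 5/2 ≈ 2.500
Minimum mean = 2.500, attained e.g. along the cycle 0 → 1 → 0 with weight 5 and length 2. So λ(A) = 5/2 = 5/2.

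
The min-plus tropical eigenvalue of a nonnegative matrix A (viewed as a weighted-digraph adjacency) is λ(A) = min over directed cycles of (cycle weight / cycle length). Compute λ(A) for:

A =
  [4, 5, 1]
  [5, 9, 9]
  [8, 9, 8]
λ(A) = 4

Enumerate directed cycles and compute their means (weight / length). Sample:
  cycle 0 → 0: weight = 4, length = 1, mean = 4/1 ≈ 4.000
  cycle 1 → 1: weight = 9, length = 1, mean = 9/1 ≈ 9.000
  cycle 2 → 2: weight = 8, length = 1, mean = 8/1 ≈ 8.000
  cycle 0 → 1 → 0: weight = 10, length = 2, mean = 10/2 ≈ 5.000
  cycle 0 → 2 → 0: weight = 9, length = 2, mean = 9/2 ≈ 4.500
  cycle 1 → 0 → 1: weight = 10, length = 2, mean = 10/2 ≈ 5.000
Minimum mean = 4.000, attained e.g. along the cycle 0 → 0 with weight 4 and length 1. So λ(A) = 4/1 = 4.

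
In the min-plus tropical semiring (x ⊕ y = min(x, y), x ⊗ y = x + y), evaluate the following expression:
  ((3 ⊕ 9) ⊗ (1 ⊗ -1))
((3 ⊕ 9) ⊗ (1 ⊗ -1)) = 3

Expand innermost to outermost. Recall ⊕ takes the minimum of its arguments and ⊗ takes their sum. Working out the expression ((3 ⊕ 9) ⊗ (1 ⊗ -1)) gives 3.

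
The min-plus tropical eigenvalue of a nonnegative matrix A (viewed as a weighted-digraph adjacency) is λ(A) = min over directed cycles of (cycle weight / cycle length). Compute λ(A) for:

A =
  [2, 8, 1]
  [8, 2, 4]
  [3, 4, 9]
λ(A) = 2

Enumerate directed cycles and compute their means (weight / length). Sample:
  cycle 0 → 0: weight = 2, length = 1, mean = 2/1 ≈ 2.000
  cycle 1 → 1: weight = 2, length = 1, mean = 2/1 ≈ 2.000
  cycle 2 → 2: weight = 9, length = 1, mean = 9/1 ≈ 9.000
  cycle 0 → 1 → 0: weight = 16, length = 2, mean = 16/2 ≈ 8.000
  cycle 0 → 2 → 0: weight = 4, length = 2, mean = 4/2 ≈ 2.000
  cycle 1 → 0 → 1: weight = 16, length = 2, mean = 16/2 ≈ 8.000
Minimum mean = 2.000, attained e.g. along the cycle 0 → 0 with weight 2 and length 1. So λ(A) = 2/1 = 2.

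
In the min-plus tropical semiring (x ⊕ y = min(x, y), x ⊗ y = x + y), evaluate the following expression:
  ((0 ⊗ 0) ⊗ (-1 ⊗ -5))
((0 ⊗ 0) ⊗ (-1 ⊗ -5)) = -6

Expand innermost to outermost. Recall ⊕ takes the minimum of its arguments and ⊗ takes their sum. Working out the expression ((0 ⊗ 0) ⊗ (-1 ⊗ -5)) gives -6.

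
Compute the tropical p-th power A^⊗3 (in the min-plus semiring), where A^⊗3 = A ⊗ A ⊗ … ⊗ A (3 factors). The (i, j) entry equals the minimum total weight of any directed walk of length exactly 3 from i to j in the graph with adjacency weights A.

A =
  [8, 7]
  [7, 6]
A^⊗3 =
  [20, 19]
  [19, 18]

Each entry (A^⊗3)_ij equals the minimum over all length-3 walks i = v_0 → v_1 → … → v_3 = j of Σ_t A[v_t][v_{t+1}]. For example, for (i, j) = (0, 1) we minimise over 4 possible intermediate vertex sequences; the minimum is 19, attained along the walk 0 → 1 → 1 → 1.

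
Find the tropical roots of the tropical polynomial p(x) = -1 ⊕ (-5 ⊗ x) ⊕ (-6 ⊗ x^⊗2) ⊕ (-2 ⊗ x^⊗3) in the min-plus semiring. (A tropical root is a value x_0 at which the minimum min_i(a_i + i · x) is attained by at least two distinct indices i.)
Roots: {-4, 1, 4}

Each tropical root is a break point of the lower envelope of the lines y = a_i + i · x (there are 4 lines, with slopes 0, 1, ..., 3). Only the lines that attain the minimum somewhere contribute to roots; other lines are dominated. Here the surviving (envelope) indices are i = 3, i = 2, i = 1, i = 0.
Intersections between consecutive envelope lines give the roots: for adjacent envelope indices i < j the intersection is x = (a_i − a_j) / (j − i). Reading off the sorted break points: {-4, 1, 4}.
Verification: at each break x_0, at least two indices attain the minimum of min_i(a_i + i · x_0).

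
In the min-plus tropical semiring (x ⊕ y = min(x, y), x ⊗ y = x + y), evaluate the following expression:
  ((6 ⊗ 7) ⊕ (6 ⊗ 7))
((6 ⊗ 7) ⊕ (6 ⊗ 7)) = 13

Expand innermost to outermost. Recall ⊕ takes the minimum of its arguments and ⊗ takes their sum. Working out the expression ((6 ⊗ 7) ⊕ (6 ⊗ 7)) gives 13.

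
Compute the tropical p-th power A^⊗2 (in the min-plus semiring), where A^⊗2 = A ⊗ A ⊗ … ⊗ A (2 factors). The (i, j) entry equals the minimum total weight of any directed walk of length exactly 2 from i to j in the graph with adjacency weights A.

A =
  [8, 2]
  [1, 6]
A^⊗2 =
  [3, 8]
  [7, 3]

Each entry (A^⊗2)_ij equals the minimum over all length-2 walks i = v_0 → v_1 → … → v_2 = j of Σ_t A[v_t][v_{t+1}]. For example, for (i, j) = (0, 1) we minimise over 2 possible intermediate vertex sequences; the minimum is 8, attained along the walk 0 → 1 → 1.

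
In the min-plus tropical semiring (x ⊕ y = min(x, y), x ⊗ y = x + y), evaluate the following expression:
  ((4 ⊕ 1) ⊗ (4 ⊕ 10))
((4 ⊕ 1) ⊗ (4 ⊕ 10)) = 5

Expand innermost to outermost. Recall ⊕ takes the minimum of its arguments and ⊗ takes their sum. Working out the expression ((4 ⊕ 1) ⊗ (4 ⊕ 10)) gives 5.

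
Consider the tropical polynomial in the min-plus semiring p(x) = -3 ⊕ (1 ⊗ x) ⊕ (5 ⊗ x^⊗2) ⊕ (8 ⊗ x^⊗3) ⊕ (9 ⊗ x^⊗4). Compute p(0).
p(0) = -3

A tropical monomial a ⊗ x^⊗i evaluates to a + i · x. Evaluating each term at x = 0:
  Term 0 contributes -3 + 0 · 0 = -3
  Term 1 contributes 1 + 1 · 0 = 1
  Term 2 contributes 5 + 2 · 0 = 5
  Term 3 contributes 8 + 3 · 0 = 8
  Term 4 contributes 9 + 4 · 0 = 9
p(0) = ⊕ of these = min[-3, 1, 5, 8, 9] = -3.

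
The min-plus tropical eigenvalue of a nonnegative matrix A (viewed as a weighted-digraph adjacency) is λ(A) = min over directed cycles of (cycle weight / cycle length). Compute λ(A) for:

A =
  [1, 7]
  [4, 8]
λ(A) = 1

Enumerate directed cycles and compute their means (weight / length). Sample:
  cycle 0 → 0: weight = 1, length = 1, mean = 1/1 ≈ 1.000
  cycle 1 → 1: weight = 8, length = 1, mean = 8/1 ≈ 8.000
  cycle 0 → 1 → 0: weight = 11, length = 2, mean = 11/2 ≈ 5.500
  cycle 1 → 0 → 1: weight = 11, length = 2, mean = 11/2 ≈ 5.500
Minimum mean = 1.000, attained e.g. along the cycle 0 → 0 with weight 1 and length 1. So λ(A) = 1/1 = 1.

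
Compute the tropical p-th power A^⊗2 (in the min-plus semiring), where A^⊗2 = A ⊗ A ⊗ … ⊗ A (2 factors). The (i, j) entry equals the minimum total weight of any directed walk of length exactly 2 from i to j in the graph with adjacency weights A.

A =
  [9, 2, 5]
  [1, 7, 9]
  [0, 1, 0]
A^⊗2 =
  [3, 6, 5]
  [8, 3, 6]
  [0, 1, 0]

Each entry (A^⊗2)_ij equals the minimum over all length-2 walks i = v_0 → v_1 → … → v_2 = j of Σ_t A[v_t][v_{t+1}]. For example, for (i, j) = (0, 2) we minimise over 3 possible intermediate vertex sequences; the minimum is 5, attained along the walk 0 → 2 → 2.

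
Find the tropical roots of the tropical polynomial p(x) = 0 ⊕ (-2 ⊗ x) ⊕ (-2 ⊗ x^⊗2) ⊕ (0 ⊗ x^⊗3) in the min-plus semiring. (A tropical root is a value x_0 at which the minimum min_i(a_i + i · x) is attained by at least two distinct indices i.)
Roots: {-2, 0, 2}

Each tropical root is a break point of the lower envelope of the lines y = a_i + i · x (there are 4 lines, with slopes 0, 1, ..., 3). Only the lines that attain the minimum somewhere contribute to roots; other lines are dominated. Here the surviving (envelope) indices are i = 3, i = 2, i = 1, i = 0.
Intersections between consecutive envelope lines give the roots: for adjacent envelope indices i < j the intersection is x = (a_i − a_j) / (j − i). Reading off the sorted break points: {-2, 0, 2}.
Verification: at each break x_0, at least two indices attain the minimum of min_i(a_i + i · x_0).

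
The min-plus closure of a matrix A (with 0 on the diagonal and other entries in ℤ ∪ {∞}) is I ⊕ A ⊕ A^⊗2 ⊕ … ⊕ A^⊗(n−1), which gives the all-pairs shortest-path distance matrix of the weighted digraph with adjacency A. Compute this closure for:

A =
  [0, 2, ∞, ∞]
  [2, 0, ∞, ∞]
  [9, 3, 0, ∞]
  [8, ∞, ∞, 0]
Closure =
  [0, 2, ∞, ∞]
  [2, 0, ∞, ∞]
  [5, 3, 0, ∞]
  [8, 10, ∞, 0]

This is the Floyd-Warshall all-pairs shortest-path computation. For each intermediate vertex k = 0, 1, …, 3, update dist[i][j] ← min(dist[i][j], dist[i][k] + dist[k][j]). The final matrix gives, for each (i, j), the minimum total weight of any directed path from i to j (possibly empty when i = j).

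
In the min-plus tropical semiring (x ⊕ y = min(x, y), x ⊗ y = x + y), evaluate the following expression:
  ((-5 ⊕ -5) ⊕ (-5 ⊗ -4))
((-5 ⊕ -5) ⊕ (-5 ⊗ -4)) = -9

Expand innermost to outermost. Recall ⊕ takes the minimum of its arguments and ⊗ takes their sum. Working out the expression ((-5 ⊕ -5) ⊕ (-5 ⊗ -4)) gives -9.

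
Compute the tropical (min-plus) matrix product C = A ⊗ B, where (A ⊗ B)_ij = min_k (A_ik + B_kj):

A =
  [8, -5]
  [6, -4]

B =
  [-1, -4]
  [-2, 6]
A ⊗ B =
  [-7, 1]
  [-6, 2]

Apply the min-plus product entry-by-entry:
  C[0][0] = min over k of (A[0][0] + B[0][0] = 8 + -1 = 7, A[0][1] + B[1][0] = -5 + -2 = -7) = -7 (attained at k = 1)
  C[0][1] = min over k of (A[0][0] + B[0][1] = 8 + -4 = 4, A[0][1] + B[1][1] = -5 + 6 = 1) = 1 (attained at k = 1)
  C[1][0] = min over k of (A[1][0] + B[0][0] = 6 + -1 = 5, A[1][1] + B[1][0] = -4 + -2 = -6) = -6 (attained at k = 1)
  C[1][1] = min over k of (A[1][0] + B[0][1] = 6 + -4 = 2, A[1][1] + B[1][1] = -4 + 6 = 2) = 2 (attained at k = 0)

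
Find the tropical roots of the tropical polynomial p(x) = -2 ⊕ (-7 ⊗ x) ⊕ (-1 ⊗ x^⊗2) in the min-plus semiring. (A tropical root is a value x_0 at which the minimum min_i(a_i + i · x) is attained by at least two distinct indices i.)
Roots: {-6, 5}

Each tropical root is a break point of the lower envelope of the lines y = a_i + i · x (there are 3 lines, with slopes 0, 1, ..., 2). Only the lines that attain the minimum somewhere contribute to roots; other lines are dominated. Here the surviving (envelope) indices are i = 2, i = 1, i = 0.
Intersections between consecutive envelope lines give the roots: for adjacent envelope indices i < j the intersection is x = (a_i − a_j) / (j − i). Reading off the sorted break points: {-6, 5}.
Verification: at each break x_0, at least two indices attain the minimum of min_i(a_i + i · x_0).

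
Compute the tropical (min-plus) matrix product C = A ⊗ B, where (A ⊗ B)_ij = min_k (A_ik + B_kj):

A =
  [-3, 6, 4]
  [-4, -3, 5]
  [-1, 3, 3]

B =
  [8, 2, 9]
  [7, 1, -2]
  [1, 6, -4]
A ⊗ B =
  [5, -1, 0]
  [4, -2, -5]
  [4, 1, -1]

Apply the min-plus product entry-by-entry:
  C[0][0] = min over k of (A[0][0] + B[0][0] = -3 + 8 = 5, A[0][1] + B[1][0] = 6 + 7 = 13, A[0][2] + B[2][0] = 4 + 1 = 5) = 5 (attained at k = 0)
  C[0][1] = min over k of (A[0][0] + B[0][1] = -3 + 2 = -1, A[0][1] + B[1][1] = 6 + 1 = 7, A[0][2] + B[2][1] = 4 + 6 = 10) = -1 (attained at k = 0)
  C[0][2] = min over k of (A[0][0] + B[0][2] = -3 + 9 = 6, A[0][1] + B[1][2] = 6 + -2 = 4, A[0][2] + B[2][2] = 4 + -4 = 0) = 0 (attained at k = 2)
  C[1][0] = min over k of (A[1][0] + B[0][0] = -4 + 8 = 4, A[1][1] + B[1][0] = -3 + 7 = 4, A[1][2] + B[2][0] = 5 + 1 = 6) = 4 (attained at k = 0)
  C[1][1] = min over k of (A[1][0] + B[0][1] = -4 + 2 = -2, A[1][1] + B[1][1] = -3 + 1 = -2, A[1][2] + B[2][1] = 5 + 6 = 11) = -2 (attained at k = 0)
  C[1][2] = min over k of (A[1][0] + B[0][2] = -4 + 9 = 5, A[1][1] + B[1][2] = -3 + -2 = -5, A[1][2] + B[2][2] = 5 + -4 = 1) = -5 (attained at k = 1)
  C[2][0] = min over k of (A[2][0] + B[0][0] = -1 + 8 = 7, A[2][1] + B[1][0] = 3 + 7 = 10, A[2][2] + B[2][0] = 3 + 1 = 4) = 4 (attained at k = 2)
  C[2][1] = min over k of (A[2][0] + B[0][1] = -1 + 2 = 1, A[2][1] + B[1][1] = 3 + 1 = 4, A[2][2] + B[2][1] = 3 + 6 = 9) = 1 (attained at k = 0)
  C[2][2] = min over k of (A[2][0] + B[0][2] = -1 + 9 = 8, A[2][1] + B[1][2] = 3 + -2 = 1, A[2][2] + B[2][2] = 3 + -4 = -1) = -1 (attained at k = 2)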